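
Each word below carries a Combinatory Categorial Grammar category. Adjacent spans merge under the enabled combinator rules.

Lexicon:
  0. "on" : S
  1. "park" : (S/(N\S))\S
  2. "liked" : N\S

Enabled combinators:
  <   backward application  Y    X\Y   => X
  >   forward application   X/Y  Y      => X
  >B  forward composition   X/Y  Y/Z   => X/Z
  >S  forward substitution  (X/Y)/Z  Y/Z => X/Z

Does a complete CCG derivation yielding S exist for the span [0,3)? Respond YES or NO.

YES

[0,3] S   >
  [0,2] S/(N\S)   <
    [0,1] "on" : S
    [1,2] "park" : (S/(N\S))\S
  [2,3] "liked" : N\S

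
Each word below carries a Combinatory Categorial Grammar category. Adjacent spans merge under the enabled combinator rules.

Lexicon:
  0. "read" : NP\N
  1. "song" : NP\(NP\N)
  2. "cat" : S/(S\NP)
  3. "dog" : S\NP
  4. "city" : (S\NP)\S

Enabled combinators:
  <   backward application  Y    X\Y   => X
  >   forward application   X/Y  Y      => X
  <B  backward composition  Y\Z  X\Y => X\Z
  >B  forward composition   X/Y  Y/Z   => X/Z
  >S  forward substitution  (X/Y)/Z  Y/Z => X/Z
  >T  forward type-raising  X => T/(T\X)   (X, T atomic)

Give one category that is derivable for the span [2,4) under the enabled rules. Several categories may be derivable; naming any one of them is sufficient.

[0,5] S   <
  [0,2] NP   <
    [0,1] "read" : NP\N
    [1,2] "song" : NP\(NP\N)
  [2,5] S\NP   <
    [2,4] S   >
      [2,3] "cat" : S/(S\NP)
      [3,4] "dog" : S\NP
    [4,5] "city" : (S\NP)\S

S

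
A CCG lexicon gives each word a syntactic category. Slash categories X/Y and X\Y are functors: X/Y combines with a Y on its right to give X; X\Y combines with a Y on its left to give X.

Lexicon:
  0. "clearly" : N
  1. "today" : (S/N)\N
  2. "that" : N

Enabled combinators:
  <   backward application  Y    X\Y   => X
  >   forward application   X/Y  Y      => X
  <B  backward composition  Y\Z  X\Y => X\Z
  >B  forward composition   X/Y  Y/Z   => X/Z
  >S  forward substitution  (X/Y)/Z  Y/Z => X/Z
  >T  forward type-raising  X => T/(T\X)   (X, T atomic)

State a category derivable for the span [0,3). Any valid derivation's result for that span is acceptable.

[0,3] S   >
  [0,2] S/N   <
    [0,1] "clearly" : N
    [1,2] "today" : (S/N)\N
  [2,3] "that" : N

S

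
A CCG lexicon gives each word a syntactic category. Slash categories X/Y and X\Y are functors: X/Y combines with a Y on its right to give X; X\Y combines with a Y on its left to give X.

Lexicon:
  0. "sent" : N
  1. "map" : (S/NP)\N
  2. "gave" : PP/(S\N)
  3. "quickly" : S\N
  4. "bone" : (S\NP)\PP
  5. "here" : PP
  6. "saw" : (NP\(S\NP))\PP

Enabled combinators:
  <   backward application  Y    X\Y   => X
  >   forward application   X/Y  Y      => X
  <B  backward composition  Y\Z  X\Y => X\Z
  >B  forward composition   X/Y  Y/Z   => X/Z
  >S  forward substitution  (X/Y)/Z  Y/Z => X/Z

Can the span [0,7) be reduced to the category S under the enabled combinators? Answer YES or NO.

[0,7] S   >
  [0,2] S/NP   <
    [0,1] "sent" : N
    [1,2] "map" : (S/NP)\N
  [2,7] NP   <
    [2,4] PP   >
      [2,3] "gave" : PP/(S\N)
      [3,4] "quickly" : S\N
    [4,7] NP\PP   <B
      [4,5] "bone" : (S\NP)\PP
      [5,7] NP\(S\NP)   <
        [5,6] "here" : PP
        [6,7] "saw" : (NP\(S\NP))\PP

YES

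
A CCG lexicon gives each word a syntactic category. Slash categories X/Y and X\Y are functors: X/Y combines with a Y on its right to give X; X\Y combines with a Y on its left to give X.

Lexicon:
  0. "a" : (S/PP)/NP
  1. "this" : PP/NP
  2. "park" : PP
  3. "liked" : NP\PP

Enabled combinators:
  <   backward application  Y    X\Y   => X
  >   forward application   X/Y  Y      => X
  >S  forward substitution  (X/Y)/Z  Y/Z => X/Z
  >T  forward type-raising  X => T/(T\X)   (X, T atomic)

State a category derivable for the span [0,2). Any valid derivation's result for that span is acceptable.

S/NP

[0,4] S   >
  [0,2] S/NP   >S
    [0,1] "a" : (S/PP)/NP
    [1,2] "this" : PP/NP
  [2,4] NP   >
    [2,3] NP/(NP\PP)   >T
      [2,3] "park" : PP
    [3,4] "liked" : NP\PP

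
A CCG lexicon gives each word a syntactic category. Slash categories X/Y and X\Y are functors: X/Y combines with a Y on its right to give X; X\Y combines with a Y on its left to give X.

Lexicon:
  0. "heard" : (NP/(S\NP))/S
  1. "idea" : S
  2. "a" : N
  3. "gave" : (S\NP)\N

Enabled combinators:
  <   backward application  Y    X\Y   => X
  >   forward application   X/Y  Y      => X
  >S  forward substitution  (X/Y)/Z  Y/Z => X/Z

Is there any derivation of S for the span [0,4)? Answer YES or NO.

(NP/(S\NP))/S S N (S\NP)\N
CKY chart[0,4] = {NP}; S ∉ chart

NO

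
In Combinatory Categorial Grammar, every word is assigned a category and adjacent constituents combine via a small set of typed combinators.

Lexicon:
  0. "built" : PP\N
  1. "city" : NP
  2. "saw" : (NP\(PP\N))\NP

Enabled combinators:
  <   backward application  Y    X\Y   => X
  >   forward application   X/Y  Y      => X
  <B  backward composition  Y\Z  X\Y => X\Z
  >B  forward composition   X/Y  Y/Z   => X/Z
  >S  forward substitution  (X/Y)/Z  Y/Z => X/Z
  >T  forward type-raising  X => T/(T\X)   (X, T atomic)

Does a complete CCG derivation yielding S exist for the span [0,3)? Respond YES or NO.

NO

PP\N NP (NP\(PP\N))\NP
CKY chart[0,3] = {N/(N\NP), NP, NP/(NP\NP), PP/(PP\NP), S/(S\NP)}; S ∉ chart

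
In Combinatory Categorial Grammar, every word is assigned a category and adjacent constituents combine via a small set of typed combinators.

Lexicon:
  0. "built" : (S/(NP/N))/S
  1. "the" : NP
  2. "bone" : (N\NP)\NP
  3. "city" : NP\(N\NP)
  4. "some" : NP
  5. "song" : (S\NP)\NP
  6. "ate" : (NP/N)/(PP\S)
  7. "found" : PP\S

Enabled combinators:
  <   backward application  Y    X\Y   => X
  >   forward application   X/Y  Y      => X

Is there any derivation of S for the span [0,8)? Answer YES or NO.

YES

[0,8] S   >
  [0,6] S/(NP/N)   >
    [0,1] "built" : (S/(NP/N))/S
    [1,6] S   <
      [1,4] NP   <
        [1,3] N\NP   <
          [1,2] "the" : NP
          [2,3] "bone" : (N\NP)\NP
        [3,4] "city" : NP\(N\NP)
      [4,6] S\NP   <
        [4,5] "some" : NP
        [5,6] "song" : (S\NP)\NP
  [6,8] NP/N   >
    [6,7] "ate" : (NP/N)/(PP\S)
    [7,8] "found" : PP\S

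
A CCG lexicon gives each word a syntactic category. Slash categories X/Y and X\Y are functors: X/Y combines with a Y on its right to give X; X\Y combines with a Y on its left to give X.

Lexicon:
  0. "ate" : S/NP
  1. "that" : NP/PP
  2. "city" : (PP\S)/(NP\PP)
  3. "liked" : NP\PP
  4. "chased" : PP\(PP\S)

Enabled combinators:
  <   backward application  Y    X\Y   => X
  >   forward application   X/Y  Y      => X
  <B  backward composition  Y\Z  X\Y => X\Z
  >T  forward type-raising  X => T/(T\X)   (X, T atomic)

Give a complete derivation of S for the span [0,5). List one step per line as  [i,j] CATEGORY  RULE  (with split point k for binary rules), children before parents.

[0,5] S   >
  [0,1] "ate" : S/NP
  [1,5] NP   >
    [1,2] "that" : NP/PP
    [2,5] PP   <
      [2,4] PP\S   >
        [2,3] "city" : (PP\S)/(NP\PP)
        [3,4] "liked" : NP\PP
      [4,5] "chased" : PP\(PP\S)

[0,1] S/NP  lex  "ate"
[1,2] NP/PP  lex  "that"
[2,3] (PP\S)/(NP\PP)  lex  "city"
[3,4] NP\PP  lex  "liked"
[2,4] PP\S  >  k=3
[4,5] PP\(PP\S)  lex  "chased"
[2,5] PP  <  k=4
[1,5] NP  >  k=2
[0,5] S  >  k=1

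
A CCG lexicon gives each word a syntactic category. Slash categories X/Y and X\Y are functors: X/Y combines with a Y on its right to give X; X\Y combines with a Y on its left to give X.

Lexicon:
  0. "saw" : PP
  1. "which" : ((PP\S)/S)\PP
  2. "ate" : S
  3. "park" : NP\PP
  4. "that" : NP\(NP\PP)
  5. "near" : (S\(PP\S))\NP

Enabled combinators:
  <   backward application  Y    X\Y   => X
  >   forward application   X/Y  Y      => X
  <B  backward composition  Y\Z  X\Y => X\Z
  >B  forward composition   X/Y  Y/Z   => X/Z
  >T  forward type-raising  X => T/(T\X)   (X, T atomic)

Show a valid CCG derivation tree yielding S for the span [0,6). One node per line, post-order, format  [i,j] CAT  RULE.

[0,6] S   <
  [0,3] PP\S   >
    [0,2] (PP\S)/S   <
      [0,1] "saw" : PP
      [1,2] "which" : ((PP\S)/S)\PP
    [2,3] "ate" : S
  [3,6] S\(PP\S)   <
    [3,5] NP   <
      [3,4] "park" : NP\PP
      [4,5] "that" : NP\(NP\PP)
    [5,6] "near" : (S\(PP\S))\NP

[0,1] PP  lex  "saw"
[1,2] ((PP\S)/S)\PP  lex  "which"
[0,2] (PP\S)/S  <  k=1
[2,3] S  lex  "ate"
[0,3] PP\S  >  k=2
[3,4] NP\PP  lex  "park"
[4,5] NP\(NP\PP)  lex  "that"
[3,5] NP  <  k=4
[5,6] (S\(PP\S))\NP  lex  "near"
[3,6] S\(PP\S)  <  k=5
[0,6] S  <  k=3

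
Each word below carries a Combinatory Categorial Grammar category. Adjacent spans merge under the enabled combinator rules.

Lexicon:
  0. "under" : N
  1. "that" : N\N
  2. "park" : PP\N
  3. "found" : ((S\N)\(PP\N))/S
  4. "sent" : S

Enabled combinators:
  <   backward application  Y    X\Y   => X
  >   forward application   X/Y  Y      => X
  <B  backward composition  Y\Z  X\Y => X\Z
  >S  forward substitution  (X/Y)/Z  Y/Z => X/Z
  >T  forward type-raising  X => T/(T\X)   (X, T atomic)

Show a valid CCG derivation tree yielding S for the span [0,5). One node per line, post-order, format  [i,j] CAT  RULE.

[0,5] S   <
  [0,1] "under" : N
  [1,5] S\N   <B
    [1,2] "that" : N\N
    [2,5] S\N   <
      [2,3] "park" : PP\N
      [3,5] (S\N)\(PP\N)   >
        [3,4] "found" : ((S\N)\(PP\N))/S
        [4,5] "sent" : S

[0,1] N  lex  "under"
[1,2] N\N  lex  "that"
[2,3] PP\N  lex  "park"
[3,4] ((S\N)\(PP\N))/S  lex  "found"
[4,5] S  lex  "sent"
[3,5] (S\N)\(PP\N)  >  k=4
[2,5] S\N  <  k=3
[1,5] S\N  <B  k=2
[0,5] S  <  k=1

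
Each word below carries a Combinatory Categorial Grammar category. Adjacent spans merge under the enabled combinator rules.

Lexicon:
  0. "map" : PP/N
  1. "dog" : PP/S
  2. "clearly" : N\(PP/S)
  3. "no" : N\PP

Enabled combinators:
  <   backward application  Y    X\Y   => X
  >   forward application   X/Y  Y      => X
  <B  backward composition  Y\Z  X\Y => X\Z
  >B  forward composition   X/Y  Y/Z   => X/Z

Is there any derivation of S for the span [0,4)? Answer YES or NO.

NO

PP/N PP/S N\(PP/S) N\PP
CKY chart[0,4] = {N}; S ∉ chart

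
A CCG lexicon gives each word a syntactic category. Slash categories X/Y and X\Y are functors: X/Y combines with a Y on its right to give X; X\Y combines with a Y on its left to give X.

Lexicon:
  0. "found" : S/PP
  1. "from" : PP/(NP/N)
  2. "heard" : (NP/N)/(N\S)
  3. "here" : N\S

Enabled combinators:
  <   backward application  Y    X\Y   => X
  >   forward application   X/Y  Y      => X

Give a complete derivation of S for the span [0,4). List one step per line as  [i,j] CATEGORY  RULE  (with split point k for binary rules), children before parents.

[0,1] S/PP  lex  "found"
[1,2] PP/(NP/N)  lex  "from"
[2,3] (NP/N)/(N\S)  lex  "heard"
[3,4] N\S  lex  "here"
[2,4] NP/N  >  k=3
[1,4] PP  >  k=2
[0,4] S  >  k=1

[0,4] S   >
  [0,1] "found" : S/PP
  [1,4] PP   >
    [1,2] "from" : PP/(NP/N)
    [2,4] NP/N   >
      [2,3] "heard" : (NP/N)/(N\S)
      [3,4] "here" : N\S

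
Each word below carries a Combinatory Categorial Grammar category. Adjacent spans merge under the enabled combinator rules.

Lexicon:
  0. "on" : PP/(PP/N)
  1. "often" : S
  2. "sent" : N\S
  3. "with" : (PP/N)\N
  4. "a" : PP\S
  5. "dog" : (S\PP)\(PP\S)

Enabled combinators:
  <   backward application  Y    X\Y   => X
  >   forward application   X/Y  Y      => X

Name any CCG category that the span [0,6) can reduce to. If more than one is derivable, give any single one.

S

[0,6] S   <
  [0,4] PP   >
    [0,1] "on" : PP/(PP/N)
    [1,4] PP/N   <
      [1,3] N   <
        [1,2] "often" : S
        [2,3] "sent" : N\S
      [3,4] "with" : (PP/N)\N
  [4,6] S\PP   <
    [4,5] "a" : PP\S
    [5,6] "dog" : (S\PP)\(PP\S)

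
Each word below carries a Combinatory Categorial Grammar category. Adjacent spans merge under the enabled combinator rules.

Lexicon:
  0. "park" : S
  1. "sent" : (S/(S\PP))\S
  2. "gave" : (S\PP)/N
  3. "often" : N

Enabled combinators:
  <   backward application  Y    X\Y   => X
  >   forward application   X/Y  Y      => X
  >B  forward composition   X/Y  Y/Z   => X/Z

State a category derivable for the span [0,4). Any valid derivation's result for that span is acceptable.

[0,4] S   >
  [0,2] S/(S\PP)   <
    [0,1] "park" : S
    [1,2] "sent" : (S/(S\PP))\S
  [2,4] S\PP   >
    [2,3] "gave" : (S\PP)/N
    [3,4] "often" : N

S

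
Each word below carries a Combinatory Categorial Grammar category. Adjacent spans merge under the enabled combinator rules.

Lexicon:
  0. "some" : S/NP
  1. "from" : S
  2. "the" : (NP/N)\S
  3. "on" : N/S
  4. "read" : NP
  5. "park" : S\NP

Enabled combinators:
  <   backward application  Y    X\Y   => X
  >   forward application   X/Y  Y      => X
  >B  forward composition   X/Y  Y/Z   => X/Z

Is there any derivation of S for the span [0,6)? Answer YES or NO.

YES

[0,6] S   >
  [0,1] "some" : S/NP
  [1,6] NP   >
    [1,4] NP/S   >B
      [1,3] NP/N   <
        [1,2] "from" : S
        [2,3] "the" : (NP/N)\S
      [3,4] "on" : N/S
    [4,6] S   <
      [4,5] "read" : NP
      [5,6] "park" : S\NP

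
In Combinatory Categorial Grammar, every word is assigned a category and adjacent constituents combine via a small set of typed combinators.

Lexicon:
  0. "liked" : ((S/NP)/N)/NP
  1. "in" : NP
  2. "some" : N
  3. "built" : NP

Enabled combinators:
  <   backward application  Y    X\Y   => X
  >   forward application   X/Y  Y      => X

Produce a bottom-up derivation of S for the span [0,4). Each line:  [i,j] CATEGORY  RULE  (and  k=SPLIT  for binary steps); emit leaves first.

[0,1] ((S/NP)/N)/NP  lex  "liked"
[1,2] NP  lex  "in"
[0,2] (S/NP)/N  >  k=1
[2,3] N  lex  "some"
[0,3] S/NP  >  k=2
[3,4] NP  lex  "built"
[0,4] S  >  k=3

[0,4] S   >
  [0,3] S/NP   >
    [0,2] (S/NP)/N   >
      [0,1] "liked" : ((S/NP)/N)/NP
      [1,2] "in" : NP
    [2,3] "some" : N
  [3,4] "built" : NP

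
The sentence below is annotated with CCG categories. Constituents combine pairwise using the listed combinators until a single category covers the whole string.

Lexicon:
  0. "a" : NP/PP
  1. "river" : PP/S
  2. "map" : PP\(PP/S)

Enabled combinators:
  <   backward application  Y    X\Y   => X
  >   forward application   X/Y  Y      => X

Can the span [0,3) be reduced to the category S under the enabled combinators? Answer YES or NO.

NP/PP PP/S PP\(PP/S)
CKY chart[0,3] = {NP}; S ∉ chart

NO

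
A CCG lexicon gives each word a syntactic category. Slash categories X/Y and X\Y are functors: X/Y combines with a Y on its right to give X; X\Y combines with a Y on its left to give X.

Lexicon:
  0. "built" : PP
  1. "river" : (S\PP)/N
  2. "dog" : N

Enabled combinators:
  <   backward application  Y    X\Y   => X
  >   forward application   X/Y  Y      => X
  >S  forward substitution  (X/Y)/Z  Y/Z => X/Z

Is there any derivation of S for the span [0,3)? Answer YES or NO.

YES

[0,3] S   <
  [0,1] "built" : PP
  [1,3] S\PP   >
    [1,2] "river" : (S\PP)/N
    [2,3] "dog" : N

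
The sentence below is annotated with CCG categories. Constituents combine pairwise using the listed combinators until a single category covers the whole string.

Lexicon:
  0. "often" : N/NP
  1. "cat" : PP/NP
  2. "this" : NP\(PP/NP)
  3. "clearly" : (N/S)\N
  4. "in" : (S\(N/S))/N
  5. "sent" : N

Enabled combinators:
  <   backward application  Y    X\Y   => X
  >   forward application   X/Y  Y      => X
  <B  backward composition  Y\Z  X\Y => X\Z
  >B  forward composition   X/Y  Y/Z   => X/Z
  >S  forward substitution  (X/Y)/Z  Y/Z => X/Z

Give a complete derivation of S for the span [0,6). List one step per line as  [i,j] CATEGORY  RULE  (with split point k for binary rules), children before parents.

[0,6] S   <
  [0,3] N   >
    [0,1] "often" : N/NP
    [1,3] NP   <
      [1,2] "cat" : PP/NP
      [2,3] "this" : NP\(PP/NP)
  [3,6] S\N   <B
    [3,4] "clearly" : (N/S)\N
    [4,6] S\(N/S)   >
      [4,5] "in" : (S\(N/S))/N
      [5,6] "sent" : N

[0,1] N/NP  lex  "often"
[1,2] PP/NP  lex  "cat"
[2,3] NP\(PP/NP)  lex  "this"
[1,3] NP  <  k=2
[0,3] N  >  k=1
[3,4] (N/S)\N  lex  "clearly"
[4,5] (S\(N/S))/N  lex  "in"
[5,6] N  lex  "sent"
[4,6] S\(N/S)  >  k=5
[3,6] S\N  <B  k=4
[0,6] S  <  k=3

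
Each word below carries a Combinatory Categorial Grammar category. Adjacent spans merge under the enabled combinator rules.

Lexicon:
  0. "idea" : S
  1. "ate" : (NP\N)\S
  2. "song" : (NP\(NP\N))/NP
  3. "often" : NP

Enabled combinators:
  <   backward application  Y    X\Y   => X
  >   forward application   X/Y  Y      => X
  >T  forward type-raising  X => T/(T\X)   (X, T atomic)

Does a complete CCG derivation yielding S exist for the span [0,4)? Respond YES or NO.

NO

S (NP\N)\S (NP\(NP\N))/NP NP
CKY chart[0,4] = {N/(N\NP), NP, NP/(NP\NP), PP/(PP\NP), S/(S\NP)}; S ∉ chart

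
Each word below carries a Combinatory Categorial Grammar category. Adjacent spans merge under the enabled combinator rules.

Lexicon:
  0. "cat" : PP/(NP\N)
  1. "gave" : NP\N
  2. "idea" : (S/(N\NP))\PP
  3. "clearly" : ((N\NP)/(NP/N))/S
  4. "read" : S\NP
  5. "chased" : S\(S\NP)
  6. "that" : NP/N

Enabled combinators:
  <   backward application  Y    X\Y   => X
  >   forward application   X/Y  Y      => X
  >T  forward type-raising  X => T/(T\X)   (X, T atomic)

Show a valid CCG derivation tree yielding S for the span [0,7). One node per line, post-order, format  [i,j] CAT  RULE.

[0,7] S   >
  [0,3] S/(N\NP)   <
    [0,2] PP   >
      [0,1] "cat" : PP/(NP\N)
      [1,2] "gave" : NP\N
    [2,3] "idea" : (S/(N\NP))\PP
  [3,7] N\NP   >
    [3,6] (N\NP)/(NP/N)   >
      [3,4] "clearly" : ((N\NP)/(NP/N))/S
      [4,6] S   <
        [4,5] "read" : S\NP
        [5,6] "chased" : S\(S\NP)
    [6,7] "that" : NP/N

[0,1] PP/(NP\N)  lex  "cat"
[1,2] NP\N  lex  "gave"
[0,2] PP  >  k=1
[2,3] (S/(N\NP))\PP  lex  "idea"
[0,3] S/(N\NP)  <  k=2
[3,4] ((N\NP)/(NP/N))/S  lex  "clearly"
[4,5] S\NP  lex  "read"
[5,6] S\(S\NP)  lex  "chased"
[4,6] S  <  k=5
[3,6] (N\NP)/(NP/N)  >  k=4
[6,7] NP/N  lex  "that"
[3,7] N\NP  >  k=6
[0,7] S  >  k=3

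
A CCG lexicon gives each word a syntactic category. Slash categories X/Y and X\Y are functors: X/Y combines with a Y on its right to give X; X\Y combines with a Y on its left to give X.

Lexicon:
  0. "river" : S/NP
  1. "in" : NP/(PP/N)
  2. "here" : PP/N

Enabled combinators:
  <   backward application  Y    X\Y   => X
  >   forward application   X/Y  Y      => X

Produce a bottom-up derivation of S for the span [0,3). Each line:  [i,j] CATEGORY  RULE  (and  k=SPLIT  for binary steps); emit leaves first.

[0,1] S/NP  lex  "river"
[1,2] NP/(PP/N)  lex  "in"
[2,3] PP/N  lex  "here"
[1,3] NP  >  k=2
[0,3] S  >  k=1

[0,3] S   >
  [0,1] "river" : S/NP
  [1,3] NP   >
    [1,2] "in" : NP/(PP/N)
    [2,3] "here" : PP/N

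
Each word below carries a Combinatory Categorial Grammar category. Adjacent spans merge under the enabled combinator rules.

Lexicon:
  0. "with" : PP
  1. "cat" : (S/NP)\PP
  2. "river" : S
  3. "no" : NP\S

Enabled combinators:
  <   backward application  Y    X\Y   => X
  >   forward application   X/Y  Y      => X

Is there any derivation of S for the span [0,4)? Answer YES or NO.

YES

[0,4] S   >
  [0,2] S/NP   <
    [0,1] "with" : PP
    [1,2] "cat" : (S/NP)\PP
  [2,4] NP   <
    [2,3] "river" : S
    [3,4] "no" : NP\S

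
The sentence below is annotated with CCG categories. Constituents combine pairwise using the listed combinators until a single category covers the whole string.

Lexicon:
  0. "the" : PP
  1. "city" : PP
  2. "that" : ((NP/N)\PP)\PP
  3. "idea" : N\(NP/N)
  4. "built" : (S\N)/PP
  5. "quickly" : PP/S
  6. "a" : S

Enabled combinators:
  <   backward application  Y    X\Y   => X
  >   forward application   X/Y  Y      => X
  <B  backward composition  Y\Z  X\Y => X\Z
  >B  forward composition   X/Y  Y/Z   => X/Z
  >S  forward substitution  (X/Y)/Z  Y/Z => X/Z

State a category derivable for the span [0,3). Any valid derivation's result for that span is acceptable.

NP/N

[0,7] S   <
  [0,4] N   <
    [0,3] NP/N   <
      [0,1] "the" : PP
      [1,3] (NP/N)\PP   <
        [1,2] "city" : PP
        [2,3] "that" : ((NP/N)\PP)\PP
    [3,4] "idea" : N\(NP/N)
  [4,7] S\N   >
    [4,5] "built" : (S\N)/PP
    [5,7] PP   >
      [5,6] "quickly" : PP/S
      [6,7] "a" : S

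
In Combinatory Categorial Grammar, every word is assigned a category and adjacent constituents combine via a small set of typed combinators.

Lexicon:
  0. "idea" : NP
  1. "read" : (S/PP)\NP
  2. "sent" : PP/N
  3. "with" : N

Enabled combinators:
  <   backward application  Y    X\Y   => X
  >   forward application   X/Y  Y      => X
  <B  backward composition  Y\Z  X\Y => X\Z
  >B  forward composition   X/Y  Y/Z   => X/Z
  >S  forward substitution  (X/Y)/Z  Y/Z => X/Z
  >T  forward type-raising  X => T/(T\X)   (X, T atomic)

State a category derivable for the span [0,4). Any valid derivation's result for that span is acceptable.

S

[0,4] S   >
  [0,3] S/N   >B
    [0,2] S/PP   <
      [0,1] "idea" : NP
      [1,2] "read" : (S/PP)\NP
    [2,3] "sent" : PP/N
  [3,4] "with" : N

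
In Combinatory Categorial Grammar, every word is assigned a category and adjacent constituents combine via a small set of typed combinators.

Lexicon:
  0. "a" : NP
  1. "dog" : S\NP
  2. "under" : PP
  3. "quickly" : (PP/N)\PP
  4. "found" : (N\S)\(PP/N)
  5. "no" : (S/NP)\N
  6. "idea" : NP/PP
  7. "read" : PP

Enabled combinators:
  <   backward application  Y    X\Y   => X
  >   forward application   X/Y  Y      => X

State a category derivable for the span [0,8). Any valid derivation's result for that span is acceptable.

[0,8] S   >
  [0,6] S/NP   <
    [0,5] N   <
      [0,2] S   <
        [0,1] "a" : NP
        [1,2] "dog" : S\NP
      [2,5] N\S   <
        [2,4] PP/N   <
          [2,3] "under" : PP
          [3,4] "quickly" : (PP/N)\PP
        [4,5] "found" : (N\S)\(PP/N)
    [5,6] "no" : (S/NP)\N
  [6,8] NP   >
    [6,7] "idea" : NP/PP
    [7,8] "read" : PP

S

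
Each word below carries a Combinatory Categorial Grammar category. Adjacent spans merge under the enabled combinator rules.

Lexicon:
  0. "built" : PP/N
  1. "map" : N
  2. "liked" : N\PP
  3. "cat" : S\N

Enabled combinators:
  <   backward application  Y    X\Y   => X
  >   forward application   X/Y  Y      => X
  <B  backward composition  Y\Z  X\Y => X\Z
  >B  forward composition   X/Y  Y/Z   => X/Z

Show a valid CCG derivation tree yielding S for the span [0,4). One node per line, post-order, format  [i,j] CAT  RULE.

[0,4] S   <
  [0,2] PP   >
    [0,1] "built" : PP/N
    [1,2] "map" : N
  [2,4] S\PP   <B
    [2,3] "liked" : N\PP
    [3,4] "cat" : S\N

[0,1] PP/N  lex  "built"
[1,2] N  lex  "map"
[0,2] PP  >  k=1
[2,3] N\PP  lex  "liked"
[3,4] S\N  lex  "cat"
[2,4] S\PP  <B  k=3
[0,4] S  <  k=2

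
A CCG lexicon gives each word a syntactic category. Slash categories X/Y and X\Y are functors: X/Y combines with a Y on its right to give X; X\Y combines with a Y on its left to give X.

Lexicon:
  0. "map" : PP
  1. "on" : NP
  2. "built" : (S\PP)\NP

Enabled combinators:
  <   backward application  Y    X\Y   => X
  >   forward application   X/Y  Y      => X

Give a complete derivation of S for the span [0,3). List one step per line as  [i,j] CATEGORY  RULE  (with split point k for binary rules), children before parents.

[0,1] PP  lex  "map"
[1,2] NP  lex  "on"
[2,3] (S\PP)\NP  lex  "built"
[1,3] S\PP  <  k=2
[0,3] S  <  k=1

[0,3] S   <
  [0,1] "map" : PP
  [1,3] S\PP   <
    [1,2] "on" : NP
    [2,3] "built" : (S\PP)\NP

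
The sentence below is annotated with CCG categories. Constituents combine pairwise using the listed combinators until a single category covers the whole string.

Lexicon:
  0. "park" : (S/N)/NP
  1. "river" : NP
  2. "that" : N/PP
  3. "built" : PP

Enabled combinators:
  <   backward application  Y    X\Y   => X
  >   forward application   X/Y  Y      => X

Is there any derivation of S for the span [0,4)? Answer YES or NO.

[0,4] S   >
  [0,2] S/N   >
    [0,1] "park" : (S/N)/NP
    [1,2] "river" : NP
  [2,4] N   >
    [2,3] "that" : N/PP
    [3,4] "built" : PP

YES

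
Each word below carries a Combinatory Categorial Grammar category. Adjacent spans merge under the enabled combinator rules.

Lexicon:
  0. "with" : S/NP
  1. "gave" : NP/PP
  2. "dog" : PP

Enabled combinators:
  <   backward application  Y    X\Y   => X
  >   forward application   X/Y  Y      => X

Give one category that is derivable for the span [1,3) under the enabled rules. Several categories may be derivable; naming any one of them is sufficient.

[0,3] S   >
  [0,1] "with" : S/NP
  [1,3] NP   >
    [1,2] "gave" : NP/PP
    [2,3] "dog" : PP

NP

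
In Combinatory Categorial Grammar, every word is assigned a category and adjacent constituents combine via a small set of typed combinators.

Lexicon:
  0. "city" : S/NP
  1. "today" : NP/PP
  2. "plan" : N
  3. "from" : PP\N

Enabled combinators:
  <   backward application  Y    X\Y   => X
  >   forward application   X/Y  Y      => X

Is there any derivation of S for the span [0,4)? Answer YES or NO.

YES

[0,4] S   >
  [0,1] "city" : S/NP
  [1,4] NP   >
    [1,2] "today" : NP/PP
    [2,4] PP   <
      [2,3] "plan" : N
      [3,4] "from" : PP\N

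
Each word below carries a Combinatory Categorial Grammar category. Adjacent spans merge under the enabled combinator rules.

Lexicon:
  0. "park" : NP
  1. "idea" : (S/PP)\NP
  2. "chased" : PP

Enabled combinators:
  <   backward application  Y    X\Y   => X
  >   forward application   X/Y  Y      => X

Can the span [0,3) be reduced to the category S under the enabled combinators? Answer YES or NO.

[0,3] S   >
  [0,2] S/PP   <
    [0,1] "park" : NP
    [1,2] "idea" : (S/PP)\NP
  [2,3] "chased" : PP

YES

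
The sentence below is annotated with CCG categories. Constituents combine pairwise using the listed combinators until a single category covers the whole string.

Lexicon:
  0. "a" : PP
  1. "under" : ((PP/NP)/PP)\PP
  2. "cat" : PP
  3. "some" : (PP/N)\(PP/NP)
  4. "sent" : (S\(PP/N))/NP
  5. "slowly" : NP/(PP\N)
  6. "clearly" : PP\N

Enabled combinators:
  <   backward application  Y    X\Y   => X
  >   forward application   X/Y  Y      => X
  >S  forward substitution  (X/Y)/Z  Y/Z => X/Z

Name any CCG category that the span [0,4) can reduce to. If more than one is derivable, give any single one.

PP/N

[0,7] S   <
  [0,4] PP/N   <
    [0,3] PP/NP   >
      [0,2] (PP/NP)/PP   <
        [0,1] "a" : PP
        [1,2] "under" : ((PP/NP)/PP)\PP
      [2,3] "cat" : PP
    [3,4] "some" : (PP/N)\(PP/NP)
  [4,7] S\(PP/N)   >
    [4,5] "sent" : (S\(PP/N))/NP
    [5,7] NP   >
      [5,6] "slowly" : NP/(PP\N)
      [6,7] "clearly" : PP\N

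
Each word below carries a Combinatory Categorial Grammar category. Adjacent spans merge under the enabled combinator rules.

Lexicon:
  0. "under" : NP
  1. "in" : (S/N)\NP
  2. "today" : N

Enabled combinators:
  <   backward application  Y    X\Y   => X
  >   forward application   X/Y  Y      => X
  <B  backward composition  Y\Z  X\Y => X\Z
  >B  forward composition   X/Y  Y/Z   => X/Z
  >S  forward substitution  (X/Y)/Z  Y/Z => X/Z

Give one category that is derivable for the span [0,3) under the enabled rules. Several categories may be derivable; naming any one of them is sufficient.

S

[0,3] S   >
  [0,2] S/N   <
    [0,1] "under" : NP
    [1,2] "in" : (S/N)\NP
  [2,3] "today" : N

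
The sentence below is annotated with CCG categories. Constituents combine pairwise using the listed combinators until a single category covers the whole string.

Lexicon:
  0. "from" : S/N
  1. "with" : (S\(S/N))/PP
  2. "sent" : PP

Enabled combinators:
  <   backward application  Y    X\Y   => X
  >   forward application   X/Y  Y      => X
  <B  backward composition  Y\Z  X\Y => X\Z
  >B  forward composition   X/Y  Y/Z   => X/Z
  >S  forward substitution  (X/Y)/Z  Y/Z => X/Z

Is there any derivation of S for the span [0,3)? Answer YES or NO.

[0,3] S   <
  [0,1] "from" : S/N
  [1,3] S\(S/N)   >
    [1,2] "with" : (S\(S/N))/PP
    [2,3] "sent" : PP

YES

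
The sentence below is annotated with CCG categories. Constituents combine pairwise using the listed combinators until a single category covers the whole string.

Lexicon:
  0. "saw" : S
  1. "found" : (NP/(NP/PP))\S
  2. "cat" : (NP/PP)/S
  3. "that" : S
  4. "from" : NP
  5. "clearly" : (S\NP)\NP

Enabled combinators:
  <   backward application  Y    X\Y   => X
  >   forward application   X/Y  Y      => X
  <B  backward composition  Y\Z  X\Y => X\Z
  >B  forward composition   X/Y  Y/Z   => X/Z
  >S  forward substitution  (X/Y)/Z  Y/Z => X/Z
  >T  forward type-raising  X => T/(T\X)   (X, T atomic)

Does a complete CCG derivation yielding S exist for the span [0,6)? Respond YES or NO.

[0,6] S   <
  [0,4] NP   >
    [0,2] NP/(NP/PP)   <
      [0,1] "saw" : S
      [1,2] "found" : (NP/(NP/PP))\S
    [2,4] NP/PP   >
      [2,3] "cat" : (NP/PP)/S
      [3,4] "that" : S
  [4,6] S\NP   <
    [4,5] "from" : NP
    [5,6] "clearly" : (S\NP)\NP

YES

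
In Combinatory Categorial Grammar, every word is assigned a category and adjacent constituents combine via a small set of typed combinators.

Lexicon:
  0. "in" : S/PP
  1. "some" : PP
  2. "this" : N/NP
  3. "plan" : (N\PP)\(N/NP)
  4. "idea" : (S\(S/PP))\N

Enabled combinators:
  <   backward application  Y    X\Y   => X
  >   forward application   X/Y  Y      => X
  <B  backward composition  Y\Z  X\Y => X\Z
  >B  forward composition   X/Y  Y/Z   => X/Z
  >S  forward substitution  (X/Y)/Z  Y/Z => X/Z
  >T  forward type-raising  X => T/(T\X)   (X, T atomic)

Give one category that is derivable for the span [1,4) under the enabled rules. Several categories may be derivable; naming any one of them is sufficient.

N

[0,5] S   <
  [0,1] "in" : S/PP
  [1,5] S\(S/PP)   <
    [1,4] N   <
      [1,2] "some" : PP
      [2,4] N\PP   <
        [2,3] "this" : N/NP
        [3,4] "plan" : (N\PP)\(N/NP)
    [4,5] "idea" : (S\(S/PP))\N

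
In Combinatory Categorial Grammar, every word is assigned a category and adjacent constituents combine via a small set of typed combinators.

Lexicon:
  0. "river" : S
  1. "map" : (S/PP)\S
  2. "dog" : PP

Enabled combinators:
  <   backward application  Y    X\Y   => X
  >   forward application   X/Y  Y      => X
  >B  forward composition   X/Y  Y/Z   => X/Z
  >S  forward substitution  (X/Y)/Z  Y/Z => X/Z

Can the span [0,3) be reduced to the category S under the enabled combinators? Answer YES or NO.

YES

[0,3] S   >
  [0,2] S/PP   <
    [0,1] "river" : S
    [1,2] "map" : (S/PP)\S
  [2,3] "dog" : PP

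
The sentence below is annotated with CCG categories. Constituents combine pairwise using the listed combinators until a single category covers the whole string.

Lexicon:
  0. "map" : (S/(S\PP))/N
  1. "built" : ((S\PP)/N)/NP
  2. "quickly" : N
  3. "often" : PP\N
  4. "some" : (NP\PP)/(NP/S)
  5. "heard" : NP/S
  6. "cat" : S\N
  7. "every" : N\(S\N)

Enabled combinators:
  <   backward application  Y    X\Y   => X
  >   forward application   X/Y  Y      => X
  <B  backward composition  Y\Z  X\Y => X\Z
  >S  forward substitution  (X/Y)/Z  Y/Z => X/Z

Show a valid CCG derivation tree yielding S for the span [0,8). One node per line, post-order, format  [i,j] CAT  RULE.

[0,1] (S/(S\PP))/N  lex  "map"
[1,2] ((S\PP)/N)/NP  lex  "built"
[2,3] N  lex  "quickly"
[3,4] PP\N  lex  "often"
[2,4] PP  <  k=3
[4,5] (NP\PP)/(NP/S)  lex  "some"
[5,6] NP/S  lex  "heard"
[4,6] NP\PP  >  k=5
[2,6] NP  <  k=4
[1,6] (S\PP)/N  >  k=2
[0,6] S/N  >S  k=1
[6,7] S\N  lex  "cat"
[7,8] N\(S\N)  lex  "every"
[6,8] N  <  k=7
[0,8] S  >  k=6

[0,8] S   >
  [0,6] S/N   >S
    [0,1] "map" : (S/(S\PP))/N
    [1,6] (S\PP)/N   >
      [1,2] "built" : ((S\PP)/N)/NP
      [2,6] NP   <
        [2,4] PP   <
          [2,3] "quickly" : N
          [3,4] "often" : PP\N
        [4,6] NP\PP   >
          [4,5] "some" : (NP\PP)/(NP/S)
          [5,6] "heard" : NP/S
  [6,8] N   <
    [6,7] "cat" : S\N
    [7,8] "every" : N\(S\N)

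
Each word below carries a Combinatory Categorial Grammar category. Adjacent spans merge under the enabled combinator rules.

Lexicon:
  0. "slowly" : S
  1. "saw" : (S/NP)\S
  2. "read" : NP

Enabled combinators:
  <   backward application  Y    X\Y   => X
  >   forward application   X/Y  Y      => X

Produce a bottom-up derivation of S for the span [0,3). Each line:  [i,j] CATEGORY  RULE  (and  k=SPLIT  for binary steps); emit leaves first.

[0,1] S  lex  "slowly"
[1,2] (S/NP)\S  lex  "saw"
[0,2] S/NP  <  k=1
[2,3] NP  lex  "read"
[0,3] S  >  k=2

[0,3] S   >
  [0,2] S/NP   <
    [0,1] "slowly" : S
    [1,2] "saw" : (S/NP)\S
  [2,3] "read" : NP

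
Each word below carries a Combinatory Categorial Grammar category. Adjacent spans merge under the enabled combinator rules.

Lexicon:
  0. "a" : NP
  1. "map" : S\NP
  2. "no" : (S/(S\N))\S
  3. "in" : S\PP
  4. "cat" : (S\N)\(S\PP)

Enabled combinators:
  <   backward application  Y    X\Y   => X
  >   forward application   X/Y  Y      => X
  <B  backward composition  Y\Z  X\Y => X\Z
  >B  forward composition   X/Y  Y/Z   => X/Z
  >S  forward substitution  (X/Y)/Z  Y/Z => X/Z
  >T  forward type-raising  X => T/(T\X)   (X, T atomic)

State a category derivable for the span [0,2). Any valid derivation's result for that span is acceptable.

[0,5] S   >
  [0,3] S/(S\N)   <
    [0,2] S   <
      [0,1] "a" : NP
      [1,2] "map" : S\NP
    [2,3] "no" : (S/(S\N))\S
  [3,5] S\N   <
    [3,4] "in" : S\PP
    [4,5] "cat" : (S\N)\(S\PP)

S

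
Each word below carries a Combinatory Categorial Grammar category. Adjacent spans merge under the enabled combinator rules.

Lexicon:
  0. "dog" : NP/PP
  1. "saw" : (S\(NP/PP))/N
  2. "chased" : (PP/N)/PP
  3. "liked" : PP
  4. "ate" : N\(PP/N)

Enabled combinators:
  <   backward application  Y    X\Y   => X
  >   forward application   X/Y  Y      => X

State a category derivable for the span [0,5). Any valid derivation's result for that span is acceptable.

S

[0,5] S   <
  [0,1] "dog" : NP/PP
  [1,5] S\(NP/PP)   >
    [1,2] "saw" : (S\(NP/PP))/N
    [2,5] N   <
      [2,4] PP/N   >
        [2,3] "chased" : (PP/N)/PP
        [3,4] "liked" : PP
      [4,5] "ate" : N\(PP/N)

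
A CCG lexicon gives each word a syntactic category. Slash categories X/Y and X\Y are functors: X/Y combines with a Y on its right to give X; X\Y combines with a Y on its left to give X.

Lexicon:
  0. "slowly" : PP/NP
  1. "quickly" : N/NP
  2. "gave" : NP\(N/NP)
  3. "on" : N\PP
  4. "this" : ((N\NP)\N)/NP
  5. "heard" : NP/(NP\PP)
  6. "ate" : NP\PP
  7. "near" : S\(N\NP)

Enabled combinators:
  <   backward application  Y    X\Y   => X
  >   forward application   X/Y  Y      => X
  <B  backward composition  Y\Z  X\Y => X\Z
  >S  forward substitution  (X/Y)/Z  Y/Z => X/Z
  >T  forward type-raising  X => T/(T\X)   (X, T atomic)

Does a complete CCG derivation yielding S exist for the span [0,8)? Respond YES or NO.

[0,8] S   <
  [0,4] N   <
    [0,3] PP   >
      [0,1] "slowly" : PP/NP
      [1,3] NP   <
        [1,2] "quickly" : N/NP
        [2,3] "gave" : NP\(N/NP)
    [3,4] "on" : N\PP
  [4,8] S\N   <B
    [4,7] (N\NP)\N   >
      [4,5] "this" : ((N\NP)\N)/NP
      [5,7] NP   >
        [5,6] "heard" : NP/(NP\PP)
        [6,7] "ate" : NP\PP
    [7,8] "near" : S\(N\NP)

YES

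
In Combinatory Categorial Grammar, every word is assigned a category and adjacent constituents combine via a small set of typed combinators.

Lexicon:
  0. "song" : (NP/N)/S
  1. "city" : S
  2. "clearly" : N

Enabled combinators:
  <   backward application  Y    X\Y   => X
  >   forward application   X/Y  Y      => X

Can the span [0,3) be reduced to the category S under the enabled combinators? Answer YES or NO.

NO

(NP/N)/S S N
CKY chart[0,3] = {NP}; S ∉ chart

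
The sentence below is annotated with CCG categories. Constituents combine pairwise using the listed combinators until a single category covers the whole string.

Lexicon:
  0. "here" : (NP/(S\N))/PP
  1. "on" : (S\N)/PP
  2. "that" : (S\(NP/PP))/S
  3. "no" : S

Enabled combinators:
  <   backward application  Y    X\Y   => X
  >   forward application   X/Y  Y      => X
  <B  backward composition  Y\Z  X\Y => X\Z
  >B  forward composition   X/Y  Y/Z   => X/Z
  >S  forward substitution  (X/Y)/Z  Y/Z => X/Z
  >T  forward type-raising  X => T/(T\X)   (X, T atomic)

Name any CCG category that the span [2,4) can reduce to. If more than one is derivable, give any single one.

[0,4] S   <
  [0,2] NP/PP   >S
    [0,1] "here" : (NP/(S\N))/PP
    [1,2] "on" : (S\N)/PP
  [2,4] S\(NP/PP)   >
    [2,3] "that" : (S\(NP/PP))/S
    [3,4] "no" : S

S\(NP/PP)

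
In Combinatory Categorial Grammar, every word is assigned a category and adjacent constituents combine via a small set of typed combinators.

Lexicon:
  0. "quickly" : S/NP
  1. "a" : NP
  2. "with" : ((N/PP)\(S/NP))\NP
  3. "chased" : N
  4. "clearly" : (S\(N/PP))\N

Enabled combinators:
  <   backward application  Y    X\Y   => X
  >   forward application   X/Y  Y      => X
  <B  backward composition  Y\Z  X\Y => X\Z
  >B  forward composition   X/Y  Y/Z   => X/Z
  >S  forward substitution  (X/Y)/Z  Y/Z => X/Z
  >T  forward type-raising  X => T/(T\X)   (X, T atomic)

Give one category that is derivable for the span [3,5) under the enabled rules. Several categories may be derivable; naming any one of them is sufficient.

[0,5] S   <
  [0,3] N/PP   <
    [0,1] "quickly" : S/NP
    [1,3] (N/PP)\(S/NP)   <
      [1,2] "a" : NP
      [2,3] "with" : ((N/PP)\(S/NP))\NP
  [3,5] S\(N/PP)   <
    [3,4] "chased" : N
    [4,5] "clearly" : (S\(N/PP))\N

S\(N/PP)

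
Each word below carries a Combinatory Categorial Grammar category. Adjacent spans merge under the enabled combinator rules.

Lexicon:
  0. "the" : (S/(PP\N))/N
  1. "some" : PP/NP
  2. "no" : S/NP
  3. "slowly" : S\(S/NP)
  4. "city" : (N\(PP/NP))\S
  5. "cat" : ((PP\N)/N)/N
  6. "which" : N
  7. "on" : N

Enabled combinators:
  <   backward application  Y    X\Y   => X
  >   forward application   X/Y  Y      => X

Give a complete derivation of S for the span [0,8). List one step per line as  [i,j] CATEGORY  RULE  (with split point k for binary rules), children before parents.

[0,8] S   >
  [0,5] S/(PP\N)   >
    [0,1] "the" : (S/(PP\N))/N
    [1,5] N   <
      [1,2] "some" : PP/NP
      [2,5] N\(PP/NP)   <
        [2,4] S   <
          [2,3] "no" : S/NP
          [3,4] "slowly" : S\(S/NP)
        [4,5] "city" : (N\(PP/NP))\S
  [5,8] PP\N   >
    [5,7] (PP\N)/N   >
      [5,6] "cat" : ((PP\N)/N)/N
      [6,7] "which" : N
    [7,8] "on" : N

[0,1] (S/(PP\N))/N  lex  "the"
[1,2] PP/NP  lex  "some"
[2,3] S/NP  lex  "no"
[3,4] S\(S/NP)  lex  "slowly"
[2,4] S  <  k=3
[4,5] (N\(PP/NP))\S  lex  "city"
[2,5] N\(PP/NP)  <  k=4
[1,5] N  <  k=2
[0,5] S/(PP\N)  >  k=1
[5,6] ((PP\N)/N)/N  lex  "cat"
[6,7] N  lex  "which"
[5,7] (PP\N)/N  >  k=6
[7,8] N  lex  "on"
[5,8] PP\N  >  k=7
[0,8] S  >  k=5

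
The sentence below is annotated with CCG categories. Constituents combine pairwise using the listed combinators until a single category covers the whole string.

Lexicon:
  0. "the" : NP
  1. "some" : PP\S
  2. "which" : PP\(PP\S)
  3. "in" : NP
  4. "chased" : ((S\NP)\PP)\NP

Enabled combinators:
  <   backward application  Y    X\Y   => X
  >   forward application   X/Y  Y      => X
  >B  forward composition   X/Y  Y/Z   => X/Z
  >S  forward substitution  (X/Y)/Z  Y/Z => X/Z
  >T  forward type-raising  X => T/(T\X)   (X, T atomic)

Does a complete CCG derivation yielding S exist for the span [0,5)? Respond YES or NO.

[0,5] S   >
  [0,1] S/(S\NP)   >T
    [0,1] "the" : NP
  [1,5] S\NP   <
    [1,3] PP   <
      [1,2] "some" : PP\S
      [2,3] "which" : PP\(PP\S)
    [3,5] (S\NP)\PP   <
      [3,4] "in" : NP
      [4,5] "chased" : ((S\NP)\PP)\NP

YES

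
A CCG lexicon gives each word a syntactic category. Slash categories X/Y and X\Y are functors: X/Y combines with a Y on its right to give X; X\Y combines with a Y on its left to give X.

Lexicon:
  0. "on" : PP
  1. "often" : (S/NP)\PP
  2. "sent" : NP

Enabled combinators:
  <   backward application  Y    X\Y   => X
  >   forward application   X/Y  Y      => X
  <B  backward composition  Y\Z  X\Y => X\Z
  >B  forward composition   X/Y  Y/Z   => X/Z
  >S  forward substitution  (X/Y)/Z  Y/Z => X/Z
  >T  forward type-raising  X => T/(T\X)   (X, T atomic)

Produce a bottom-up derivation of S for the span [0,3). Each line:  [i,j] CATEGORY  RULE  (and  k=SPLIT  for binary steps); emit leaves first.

[0,3] S   >
  [0,2] S/NP   <
    [0,1] "on" : PP
    [1,2] "often" : (S/NP)\PP
  [2,3] "sent" : NP

[0,1] PP  lex  "on"
[1,2] (S/NP)\PP  lex  "often"
[0,2] S/NP  <  k=1
[2,3] NP  lex  "sent"
[0,3] S  >  k=2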